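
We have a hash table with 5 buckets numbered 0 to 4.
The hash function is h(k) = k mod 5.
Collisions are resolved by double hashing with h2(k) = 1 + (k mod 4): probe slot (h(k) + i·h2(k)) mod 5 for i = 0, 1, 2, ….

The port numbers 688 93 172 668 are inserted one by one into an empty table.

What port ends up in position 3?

688

688: h=3 → slot 3
93: h=3, h2=2, probe 3,0 → slot 0
172: h=2 → slot 2
668: h=3, h2=1, probe 3,4 → slot 4
Table: [93, ., 172, 688, 668]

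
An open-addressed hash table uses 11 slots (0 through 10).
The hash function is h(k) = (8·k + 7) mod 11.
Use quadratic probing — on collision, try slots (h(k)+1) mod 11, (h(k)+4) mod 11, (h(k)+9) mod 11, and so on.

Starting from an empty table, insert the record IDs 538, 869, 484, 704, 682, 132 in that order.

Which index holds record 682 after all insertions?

538 hashes to 10; slot 10 is free => place at 10.
869 hashes to 7; slot 7 is free => place at 7.
484 hashes to 7; 7 taken => place at 8.
704 hashes to 7; 7,8 taken => place at 0.
682 hashes to 7; 7,8,0 taken => place at 5.
132 hashes to 7; 7,8,0,5 taken => place at 1.
Table: [704, 132, _, _, _, 682, _, 869, 484, _, 538]

5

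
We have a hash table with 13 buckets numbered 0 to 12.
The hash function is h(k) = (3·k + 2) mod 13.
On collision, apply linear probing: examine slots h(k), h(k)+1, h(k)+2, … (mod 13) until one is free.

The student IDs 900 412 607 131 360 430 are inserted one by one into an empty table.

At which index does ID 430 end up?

900: h=11 -> slot 11
412: h=3 -> slot 3
607: h=3, probe 3,4 -> slot 4
131: h=5 -> slot 5
360: h=3, probe 3,4,5,6 -> slot 6
430: h=5, probe 5,6,7 -> slot 7
Table: [-, -, -, 412, 607, 131, 360, 430, -, -, -, 900, -]

7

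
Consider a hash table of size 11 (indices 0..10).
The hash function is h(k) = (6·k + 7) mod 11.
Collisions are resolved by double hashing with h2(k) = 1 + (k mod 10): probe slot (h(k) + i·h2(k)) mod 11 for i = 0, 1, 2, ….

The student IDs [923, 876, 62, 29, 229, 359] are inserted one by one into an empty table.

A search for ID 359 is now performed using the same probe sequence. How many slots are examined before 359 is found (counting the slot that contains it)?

3

923 hashes to 1; slot 1 is free -> place at 1.
876 hashes to 5; slot 5 is free -> place at 5.
62 hashes to 5, h2=3; 5 taken -> place at 8.
29 hashes to 5, h2=10; 5 taken -> place at 4.
229 hashes to 6; slot 6 is free -> place at 6.
359 hashes to 5, h2=10; 5,4 taken -> place at 3.
Table: [∅, 923, ∅, 359, 29, 876, 229, ∅, 62, ∅, ∅]
Lookup 359: h=5, h2=10, probe 5,4,3 → found at 3.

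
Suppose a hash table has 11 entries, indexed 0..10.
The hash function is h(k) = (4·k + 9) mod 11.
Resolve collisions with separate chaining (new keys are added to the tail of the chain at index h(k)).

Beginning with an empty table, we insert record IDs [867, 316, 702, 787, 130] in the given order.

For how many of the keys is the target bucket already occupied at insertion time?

2

Insert 867: h=1, bucket 1 empty -> new chain.
Insert 316: h=8, bucket 8 empty -> new chain.
Insert 702: h=1, bucket 1 nonempty -> append to chain.
Insert 787: h=0, bucket 0 empty -> new chain.
Insert 130: h=1, bucket 1 nonempty -> append to chain.
Final buckets:
0: 787
1: 867 -> 702 -> 130
2: _
3: _
4: _
5: _
6: _
7: _
8: 316
9: _
10: _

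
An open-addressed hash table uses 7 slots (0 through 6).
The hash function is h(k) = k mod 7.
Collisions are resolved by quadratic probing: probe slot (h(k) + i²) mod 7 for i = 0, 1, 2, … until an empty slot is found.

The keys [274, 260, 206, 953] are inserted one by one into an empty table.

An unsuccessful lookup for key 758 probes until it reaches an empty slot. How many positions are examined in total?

3

274: h=1 => slot 1
260: h=1, probe 1,2 => slot 2
206: h=3 => slot 3
953: h=1, probe 1,2,5 => slot 5
Table: [∅, 274, 260, 206, ∅, 953, ∅]
Lookup 758: h=2, probe 2,3,6 → slot 6 empty, not found.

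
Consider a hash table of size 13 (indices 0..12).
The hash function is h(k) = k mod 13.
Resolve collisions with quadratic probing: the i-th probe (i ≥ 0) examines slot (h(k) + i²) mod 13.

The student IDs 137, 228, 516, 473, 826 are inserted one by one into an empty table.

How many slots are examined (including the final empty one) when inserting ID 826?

137 hashes to 7; slot 7 is free => place at 7.
228 hashes to 7; 7 taken => place at 8.
516 hashes to 9; slot 9 is free => place at 9.
473 hashes to 5; slot 5 is free => place at 5.
826 hashes to 7; 7,8 taken => place at 11.
Table: [—, —, —, —, —, 473, —, 137, 228, 516, —, 826, —]

3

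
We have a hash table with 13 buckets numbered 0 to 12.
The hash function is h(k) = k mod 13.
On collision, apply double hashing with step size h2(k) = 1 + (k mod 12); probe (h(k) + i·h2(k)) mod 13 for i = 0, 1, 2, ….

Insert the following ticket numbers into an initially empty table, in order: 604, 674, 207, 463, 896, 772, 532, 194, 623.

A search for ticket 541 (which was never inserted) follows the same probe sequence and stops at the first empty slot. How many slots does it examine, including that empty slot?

604: h=6 → slot 6
674: h=11 → slot 11
207: h=12 → slot 12
463: h=8 → slot 8
896: h=12, h2=9, probe 12,8,4 → slot 4
772: h=5 → slot 5
532: h=12, h2=5, probe 12,4,9 → slot 9
194: h=12, h2=3, probe 12,2 → slot 2
623: h=12, h2=12, probe 12,11,10 → slot 10
Table: [_, _, 194, _, 896, 772, 604, _, 463, 532, 623, 674, 207]
Lookup 541: h=8, h2=2, probe 8,10,12,1 → slot 1 empty, not found.

4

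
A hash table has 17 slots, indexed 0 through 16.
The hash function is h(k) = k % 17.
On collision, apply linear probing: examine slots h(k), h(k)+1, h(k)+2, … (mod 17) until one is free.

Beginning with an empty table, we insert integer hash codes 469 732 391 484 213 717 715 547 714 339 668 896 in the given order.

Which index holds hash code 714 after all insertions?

Insert 469: h=10, slot 10 empty → index 10.
Insert 732: h=1, slot 1 empty → index 1.
Insert 391: h=0, slot 0 empty → index 0.
Insert 484: h=8, slot 8 empty → index 8.
Insert 213: h=9, slot 9 empty → index 9.
Insert 717: h=3, slot 3 empty → index 3.
Insert 715: h=1, slot 1 occupied → index 2.
Insert 547: h=3, slot 3 occupied → index 4.
Insert 714: h=0, slots 0,1,2,3,4 occupied → index 5.
Insert 339: h=16, slot 16 empty → index 16.
Insert 668: h=5, slot 5 occupied → index 6.
Insert 896: h=12, slot 12 empty → index 12.
Table: [391, 732, 715, 717, 547, 714, 668, _, 484, 213, 469, _, 896, _, _, _, 339]

5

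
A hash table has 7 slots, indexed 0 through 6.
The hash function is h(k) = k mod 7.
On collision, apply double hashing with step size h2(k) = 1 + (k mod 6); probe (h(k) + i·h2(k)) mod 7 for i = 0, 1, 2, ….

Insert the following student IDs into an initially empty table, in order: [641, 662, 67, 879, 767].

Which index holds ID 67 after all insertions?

641: h=4 → slot 4
662: h=4, h2=3, probe 4,0 → slot 0
67: h=4, h2=2, probe 4,6 → slot 6
879: h=4, h2=4, probe 4,1 → slot 1
767: h=4, h2=6, probe 4,3 → slot 3
Table: [662, 879, ∅, 767, 641, ∅, 67]

6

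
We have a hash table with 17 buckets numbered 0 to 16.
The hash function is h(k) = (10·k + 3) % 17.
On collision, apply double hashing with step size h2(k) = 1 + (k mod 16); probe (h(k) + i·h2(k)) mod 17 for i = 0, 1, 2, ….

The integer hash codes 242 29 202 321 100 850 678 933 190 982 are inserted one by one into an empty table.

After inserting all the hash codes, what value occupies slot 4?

29

242: h=9 => slot 9
29: h=4 => slot 4
202: h=0 => slot 0
321: h=0, h2=2, probe 0,2 => slot 2
100: h=0, h2=5, probe 0,5 => slot 5
850: h=3 => slot 3
678: h=0, h2=7, probe 0,7 => slot 7
933: h=0, h2=6, probe 0,6 => slot 6
190: h=16 => slot 16
982: h=14 => slot 14
Table: [202, ∅, 321, 850, 29, 100, 933, 678, ∅, 242, ∅, ∅, ∅, ∅, 982, ∅, 190]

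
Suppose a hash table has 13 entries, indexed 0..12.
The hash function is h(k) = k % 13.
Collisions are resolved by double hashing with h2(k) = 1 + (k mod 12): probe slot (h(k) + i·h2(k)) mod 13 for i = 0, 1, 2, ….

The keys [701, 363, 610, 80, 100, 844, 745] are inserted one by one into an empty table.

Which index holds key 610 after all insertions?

10

701: h=12 -> slot 12
363: h=12, h2=4, probe 12,3 -> slot 3
610: h=12, h2=11, probe 12,10 -> slot 10
80: h=2 -> slot 2
100: h=9 -> slot 9
844: h=12, h2=5, probe 12,4 -> slot 4
745: h=4, h2=2, probe 4,6 -> slot 6
Table: [∅, ∅, 80, 363, 844, ∅, 745, ∅, ∅, 100, 610, ∅, 701]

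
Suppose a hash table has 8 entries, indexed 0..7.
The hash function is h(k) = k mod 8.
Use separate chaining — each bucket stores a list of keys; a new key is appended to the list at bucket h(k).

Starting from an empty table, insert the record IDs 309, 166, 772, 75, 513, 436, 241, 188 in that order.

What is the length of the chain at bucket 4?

309 -> bucket 5
166 -> bucket 6
772 -> bucket 4
75 -> bucket 3
513 -> bucket 1
436 -> bucket 4 (collision)
241 -> bucket 1 (collision)
188 -> bucket 4 (collision)
Final buckets:
0: -
1: 513 -> 241
2: -
3: 75
4: 772 -> 436 -> 188
5: 309
6: 166
7: -

3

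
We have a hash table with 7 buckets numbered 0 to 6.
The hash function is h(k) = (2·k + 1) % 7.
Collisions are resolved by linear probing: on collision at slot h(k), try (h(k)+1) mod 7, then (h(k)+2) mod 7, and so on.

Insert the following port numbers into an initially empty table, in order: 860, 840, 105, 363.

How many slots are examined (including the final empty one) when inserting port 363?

860: h=6 => slot 6
840: h=1 => slot 1
105: h=1, probe 1,2 => slot 2
363: h=6, probe 6,0 => slot 0
Table: [363, 840, 105, —, —, —, 860]

2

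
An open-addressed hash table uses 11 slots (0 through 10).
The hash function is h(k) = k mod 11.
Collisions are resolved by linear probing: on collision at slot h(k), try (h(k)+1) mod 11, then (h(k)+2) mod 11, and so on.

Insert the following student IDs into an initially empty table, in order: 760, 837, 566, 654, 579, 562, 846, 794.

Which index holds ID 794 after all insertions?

Insert 760: h=1, slot 1 empty => index 1.
Insert 837: h=1, slot 1 occupied => index 2.
Insert 566: h=5, slot 5 empty => index 5.
Insert 654: h=5, slot 5 occupied => index 6.
Insert 579: h=7, slot 7 empty => index 7.
Insert 562: h=1, slots 1,2 occupied => index 3.
Insert 846: h=10, slot 10 empty => index 10.
Insert 794: h=2, slots 2,3 occupied => index 4.
Table: [∅, 760, 837, 562, 794, 566, 654, 579, ∅, ∅, 846]

4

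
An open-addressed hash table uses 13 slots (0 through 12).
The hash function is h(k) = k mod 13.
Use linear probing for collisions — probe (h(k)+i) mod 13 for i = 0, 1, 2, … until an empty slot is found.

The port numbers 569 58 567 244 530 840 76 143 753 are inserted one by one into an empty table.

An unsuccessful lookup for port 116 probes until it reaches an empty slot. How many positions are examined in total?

569: h=10 -> slot 10
58: h=6 -> slot 6
567: h=8 -> slot 8
244: h=10, probe 10,11 -> slot 11
530: h=10, probe 10,11,12 -> slot 12
840: h=8, probe 8,9 -> slot 9
76: h=11, probe 11,12,0 -> slot 0
143: h=0, probe 0,1 -> slot 1
753: h=12, probe 12,0,1,2 -> slot 2
Table: [76, 143, 753, -, -, -, 58, -, 567, 840, 569, 244, 530]
Lookup 116: h=12, probe 12,0,1,2,3 → slot 3 empty, not found.

5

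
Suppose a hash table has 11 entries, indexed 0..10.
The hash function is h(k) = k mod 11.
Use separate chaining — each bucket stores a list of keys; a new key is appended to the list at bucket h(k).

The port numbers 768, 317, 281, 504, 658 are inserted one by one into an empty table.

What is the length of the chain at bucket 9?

4

Insert 768: h=9, bucket 9 empty → new chain.
Insert 317: h=9, bucket 9 nonempty → append to chain.
Insert 281: h=6, bucket 6 empty → new chain.
Insert 504: h=9, bucket 9 nonempty → append to chain.
Insert 658: h=9, bucket 9 nonempty → append to chain.
Final buckets:
0: —
1: —
2: —
3: —
4: —
5: —
6: 281
7: —
8: —
9: 768 -> 317 -> 504 -> 658
10: —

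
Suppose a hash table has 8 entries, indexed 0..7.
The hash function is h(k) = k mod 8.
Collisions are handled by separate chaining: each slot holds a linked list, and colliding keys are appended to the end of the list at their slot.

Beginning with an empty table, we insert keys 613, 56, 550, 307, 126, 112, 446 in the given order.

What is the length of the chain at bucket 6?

Insert 613: h=5, bucket 5 empty -> new chain.
Insert 56: h=0, bucket 0 empty -> new chain.
Insert 550: h=6, bucket 6 empty -> new chain.
Insert 307: h=3, bucket 3 empty -> new chain.
Insert 126: h=6, bucket 6 nonempty -> append to chain.
Insert 112: h=0, bucket 0 nonempty -> append to chain.
Insert 446: h=6, bucket 6 nonempty -> append to chain.
Final buckets:
0: 56 -> 112
1: _
2: _
3: 307
4: _
5: 613
6: 550 -> 126 -> 446
7: _

3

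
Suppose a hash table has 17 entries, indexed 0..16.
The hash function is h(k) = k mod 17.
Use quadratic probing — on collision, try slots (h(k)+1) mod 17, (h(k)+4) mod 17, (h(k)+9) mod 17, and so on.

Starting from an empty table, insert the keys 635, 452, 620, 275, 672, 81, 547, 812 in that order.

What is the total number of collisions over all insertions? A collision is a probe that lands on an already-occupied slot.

2

Insert 635: h=6, slot 6 empty => index 6.
Insert 452: h=10, slot 10 empty => index 10.
Insert 620: h=8, slot 8 empty => index 8.
Insert 275: h=3, slot 3 empty => index 3.
Insert 672: h=9, slot 9 empty => index 9.
Insert 81: h=13, slot 13 empty => index 13.
Insert 547: h=3, slot 3 occupied => index 4.
Insert 812: h=13, slot 13 occupied => index 14.
Table: [_, _, _, 275, 547, _, 635, _, 620, 672, 452, _, _, 81, 812, _, _]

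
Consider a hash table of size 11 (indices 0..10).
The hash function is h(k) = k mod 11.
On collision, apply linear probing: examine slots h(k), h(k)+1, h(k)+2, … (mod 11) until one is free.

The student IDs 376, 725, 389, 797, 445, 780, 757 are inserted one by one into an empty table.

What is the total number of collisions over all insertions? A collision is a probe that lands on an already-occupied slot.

376 hashes to 2; slot 2 is free => place at 2.
725 hashes to 10; slot 10 is free => place at 10.
389 hashes to 4; slot 4 is free => place at 4.
797 hashes to 5; slot 5 is free => place at 5.
445 hashes to 5; 5 taken => place at 6.
780 hashes to 10; 10 taken => place at 0.
757 hashes to 9; slot 9 is free => place at 9.
Table: [780, ., 376, ., 389, 797, 445, ., ., 757, 725]

2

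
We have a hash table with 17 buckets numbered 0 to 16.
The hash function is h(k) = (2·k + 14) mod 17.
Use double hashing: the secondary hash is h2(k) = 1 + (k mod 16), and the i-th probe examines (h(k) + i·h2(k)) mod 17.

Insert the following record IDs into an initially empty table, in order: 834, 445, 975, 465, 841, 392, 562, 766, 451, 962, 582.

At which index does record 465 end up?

834 hashes to 16; slot 16 is free → place at 16.
445 hashes to 3; slot 3 is free → place at 3.
975 hashes to 9; slot 9 is free → place at 9.
465 hashes to 9, h2=2; 9 taken → place at 11.
841 hashes to 13; slot 13 is free → place at 13.
392 hashes to 16, h2=9; 16 taken → place at 8.
562 hashes to 16, h2=3; 16 taken → place at 2.
766 hashes to 16, h2=15; 16 taken → place at 14.
451 hashes to 15; slot 15 is free → place at 15.
962 hashes to 0; slot 0 is free → place at 0.
582 hashes to 5; slot 5 is free → place at 5.
Table: [962, _, 562, 445, _, 582, _, _, 392, 975, _, 465, _, 841, 766, 451, 834]

11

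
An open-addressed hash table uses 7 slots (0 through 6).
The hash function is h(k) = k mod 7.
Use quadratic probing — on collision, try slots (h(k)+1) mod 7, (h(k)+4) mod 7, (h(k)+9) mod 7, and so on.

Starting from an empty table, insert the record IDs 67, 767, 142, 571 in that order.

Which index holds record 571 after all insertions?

1

Insert 67: h=4, slot 4 empty => index 4.
Insert 767: h=4, slot 4 occupied => index 5.
Insert 142: h=2, slot 2 empty => index 2.
Insert 571: h=4, slots 4,5 occupied => index 1.
Table: [-, 571, 142, -, 67, 767, -]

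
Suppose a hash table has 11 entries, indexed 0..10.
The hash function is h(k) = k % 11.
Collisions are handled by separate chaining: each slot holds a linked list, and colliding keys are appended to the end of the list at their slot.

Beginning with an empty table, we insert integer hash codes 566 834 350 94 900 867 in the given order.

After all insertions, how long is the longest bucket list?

4

Insert 566: h=5, bucket 5 empty -> new chain.
Insert 834: h=9, bucket 9 empty -> new chain.
Insert 350: h=9, bucket 9 nonempty -> append to chain.
Insert 94: h=6, bucket 6 empty -> new chain.
Insert 900: h=9, bucket 9 nonempty -> append to chain.
Insert 867: h=9, bucket 9 nonempty -> append to chain.
Final buckets:
0: —
1: —
2: —
3: —
4: —
5: 566
6: 94
7: —
8: —
9: 834 -> 350 -> 900 -> 867
10: —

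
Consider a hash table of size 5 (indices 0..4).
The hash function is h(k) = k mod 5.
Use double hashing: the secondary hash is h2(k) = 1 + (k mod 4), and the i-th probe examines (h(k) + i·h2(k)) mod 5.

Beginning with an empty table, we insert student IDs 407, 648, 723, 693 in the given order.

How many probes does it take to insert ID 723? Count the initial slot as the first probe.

Insert 407: h=2, slot 2 empty => index 2.
Insert 648: h=3, slot 3 empty => index 3.
Insert 723: h=3, h2=4, slots 3,2 occupied => index 1.
Insert 693: h=3, h2=2, slot 3 occupied => index 0.
Table: [693, 723, 407, 648, ∅]

3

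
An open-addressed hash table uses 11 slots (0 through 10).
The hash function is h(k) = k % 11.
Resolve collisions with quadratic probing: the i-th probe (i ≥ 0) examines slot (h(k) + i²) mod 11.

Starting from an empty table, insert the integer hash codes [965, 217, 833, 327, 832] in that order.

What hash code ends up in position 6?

327

965 hashes to 8; slot 8 is free → place at 8.
217 hashes to 8; 8 taken → place at 9.
833 hashes to 8; 8,9 taken → place at 1.
327 hashes to 8; 8,9,1 taken → place at 6.
832 hashes to 7; slot 7 is free → place at 7.
Table: [∅, 833, ∅, ∅, ∅, ∅, 327, 832, 965, 217, ∅]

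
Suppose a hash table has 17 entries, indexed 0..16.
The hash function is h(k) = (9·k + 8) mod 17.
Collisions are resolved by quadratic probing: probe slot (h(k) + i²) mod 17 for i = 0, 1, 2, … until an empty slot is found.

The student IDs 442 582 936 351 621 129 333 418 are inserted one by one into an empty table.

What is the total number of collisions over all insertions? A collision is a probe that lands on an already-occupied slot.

5

442: h=8 → slot 8
582: h=10 → slot 10
936: h=0 → slot 0
351: h=5 → slot 5
621: h=4 → slot 4
129: h=13 → slot 13
333: h=13, probe 13,14 → slot 14
418: h=13, probe 13,14,0,5,12 → slot 12
Table: [936, -, -, -, 621, 351, -, -, 442, -, 582, -, 418, 129, 333, -, -]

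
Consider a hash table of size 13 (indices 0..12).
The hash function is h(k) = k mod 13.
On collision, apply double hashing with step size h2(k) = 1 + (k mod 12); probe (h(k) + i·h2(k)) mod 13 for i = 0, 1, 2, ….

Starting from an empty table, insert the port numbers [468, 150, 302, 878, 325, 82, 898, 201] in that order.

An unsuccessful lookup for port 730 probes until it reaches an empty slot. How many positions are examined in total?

Insert 468: h=0, slot 0 empty => index 0.
Insert 150: h=7, slot 7 empty => index 7.
Insert 302: h=3, slot 3 empty => index 3.
Insert 878: h=7, h2=3, slot 7 occupied => index 10.
Insert 325: h=0, h2=2, slot 0 occupied => index 2.
Insert 82: h=4, slot 4 empty => index 4.
Insert 898: h=1, slot 1 empty => index 1.
Insert 201: h=6, slot 6 empty => index 6.
Table: [468, 898, 325, 302, 82, -, 201, 150, -, -, 878, -, -]
Lookup 730: h=2, h2=11, probe 2,0,11 → slot 11 empty, not found.

3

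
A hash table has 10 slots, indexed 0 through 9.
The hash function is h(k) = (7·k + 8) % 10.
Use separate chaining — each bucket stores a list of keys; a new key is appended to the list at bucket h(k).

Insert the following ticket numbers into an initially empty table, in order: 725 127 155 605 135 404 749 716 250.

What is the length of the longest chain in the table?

4

Insert 725: h=3, bucket 3 empty → new chain.
Insert 127: h=7, bucket 7 empty → new chain.
Insert 155: h=3, bucket 3 nonempty → append to chain.
Insert 605: h=3, bucket 3 nonempty → append to chain.
Insert 135: h=3, bucket 3 nonempty → append to chain.
Insert 404: h=6, bucket 6 empty → new chain.
Insert 749: h=1, bucket 1 empty → new chain.
Insert 716: h=0, bucket 0 empty → new chain.
Insert 250: h=8, bucket 8 empty → new chain.
Final buckets:
0: 716
1: 749
2: ∅
3: 725 -> 155 -> 605 -> 135
4: ∅
5: ∅
6: 404
7: 127
8: 250
9: ∅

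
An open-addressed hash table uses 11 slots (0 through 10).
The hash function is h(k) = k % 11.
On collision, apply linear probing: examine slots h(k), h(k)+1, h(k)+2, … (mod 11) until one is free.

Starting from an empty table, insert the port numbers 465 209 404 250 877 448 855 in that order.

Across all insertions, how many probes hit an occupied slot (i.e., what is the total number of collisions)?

12

465: h=3 => slot 3
209: h=0 => slot 0
404: h=8 => slot 8
250: h=8, probe 8,9 => slot 9
877: h=8, probe 8,9,10 => slot 10
448: h=8, probe 8,9,10,0,1 => slot 1
855: h=8, probe 8,9,10,0,1,2 => slot 2
Table: [209, 448, 855, 465, —, —, —, —, 404, 250, 877]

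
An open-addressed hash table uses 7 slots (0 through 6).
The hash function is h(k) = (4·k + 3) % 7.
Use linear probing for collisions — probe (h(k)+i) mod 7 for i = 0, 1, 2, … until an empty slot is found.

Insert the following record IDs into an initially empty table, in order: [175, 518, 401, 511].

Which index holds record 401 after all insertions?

5

175: h=3 -> slot 3
518: h=3, probe 3,4 -> slot 4
401: h=4, probe 4,5 -> slot 5
511: h=3, probe 3,4,5,6 -> slot 6
Table: [_, _, _, 175, 518, 401, 511]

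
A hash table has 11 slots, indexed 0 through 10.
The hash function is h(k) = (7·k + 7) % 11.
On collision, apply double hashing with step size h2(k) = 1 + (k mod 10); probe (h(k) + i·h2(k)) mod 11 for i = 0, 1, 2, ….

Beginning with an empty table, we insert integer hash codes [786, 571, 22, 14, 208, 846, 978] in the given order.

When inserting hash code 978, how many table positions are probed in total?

Insert 786: h=9, slot 9 empty => index 9.
Insert 571: h=0, slot 0 empty => index 0.
Insert 22: h=7, slot 7 empty => index 7.
Insert 14: h=6, slot 6 empty => index 6.
Insert 208: h=0, h2=9, slots 0,9,7 occupied => index 5.
Insert 846: h=0, h2=7, slots 0,7 occupied => index 3.
Insert 978: h=0, h2=9, slots 0,9,7,5,3 occupied => index 1.
Table: [571, 978, —, 846, —, 208, 14, 22, —, 786, —]

6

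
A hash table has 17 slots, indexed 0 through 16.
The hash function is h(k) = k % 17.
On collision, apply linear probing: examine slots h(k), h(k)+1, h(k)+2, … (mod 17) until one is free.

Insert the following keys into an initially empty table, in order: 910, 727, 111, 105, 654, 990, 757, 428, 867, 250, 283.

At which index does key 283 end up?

Insert 910: h=9, slot 9 empty => index 9.
Insert 727: h=13, slot 13 empty => index 13.
Insert 111: h=9, slot 9 occupied => index 10.
Insert 105: h=3, slot 3 empty => index 3.
Insert 654: h=8, slot 8 empty => index 8.
Insert 990: h=4, slot 4 empty => index 4.
Insert 757: h=9, slots 9,10 occupied => index 11.
Insert 428: h=3, slots 3,4 occupied => index 5.
Insert 867: h=0, slot 0 empty => index 0.
Insert 250: h=12, slot 12 empty => index 12.
Insert 283: h=11, slots 11,12,13 occupied => index 14.
Table: [867, ∅, ∅, 105, 990, 428, ∅, ∅, 654, 910, 111, 757, 250, 727, 283, ∅, ∅]

14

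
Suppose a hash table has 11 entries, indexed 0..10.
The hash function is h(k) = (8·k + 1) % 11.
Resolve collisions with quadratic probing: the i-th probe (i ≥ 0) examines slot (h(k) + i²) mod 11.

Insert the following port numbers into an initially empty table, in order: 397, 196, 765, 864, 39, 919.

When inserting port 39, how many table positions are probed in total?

4

397: h=9 -> slot 9
196: h=7 -> slot 7
765: h=5 -> slot 5
864: h=5, probe 5,6 -> slot 6
39: h=5, probe 5,6,9,3 -> slot 3
919: h=5, probe 5,6,9,3,10 -> slot 10
Table: [—, —, —, 39, —, 765, 864, 196, —, 397, 919]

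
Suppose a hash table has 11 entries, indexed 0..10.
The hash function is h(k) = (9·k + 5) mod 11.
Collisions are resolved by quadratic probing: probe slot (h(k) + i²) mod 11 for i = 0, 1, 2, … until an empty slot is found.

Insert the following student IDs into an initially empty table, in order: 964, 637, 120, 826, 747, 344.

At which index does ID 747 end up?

0

964: h=2 → slot 2
637: h=7 → slot 7
120: h=7, probe 7,8 → slot 8
826: h=3 → slot 3
747: h=7, probe 7,8,0 → slot 0
344: h=10 → slot 10
Table: [747, ∅, 964, 826, ∅, ∅, ∅, 637, 120, ∅, 344]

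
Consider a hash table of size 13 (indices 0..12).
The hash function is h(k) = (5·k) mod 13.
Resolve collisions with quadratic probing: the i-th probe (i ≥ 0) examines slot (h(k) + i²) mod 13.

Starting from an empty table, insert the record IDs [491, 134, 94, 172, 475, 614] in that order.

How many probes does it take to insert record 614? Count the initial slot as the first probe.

491: h=11 → slot 11
134: h=7 → slot 7
94: h=2 → slot 2
172: h=2, probe 2,3 → slot 3
475: h=9 → slot 9
614: h=2, probe 2,3,6 → slot 6
Table: [—, —, 94, 172, —, —, 614, 134, —, 475, —, 491, —]

3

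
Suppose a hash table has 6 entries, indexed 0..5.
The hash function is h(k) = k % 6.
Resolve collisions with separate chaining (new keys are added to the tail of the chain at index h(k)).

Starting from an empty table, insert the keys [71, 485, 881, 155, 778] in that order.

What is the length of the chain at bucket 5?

4

71 -> bucket 5
485 -> bucket 5 (collision)
881 -> bucket 5 (collision)
155 -> bucket 5 (collision)
778 -> bucket 4
Final buckets:
0: —
1: —
2: —
3: —
4: 778
5: 71 -> 485 -> 881 -> 155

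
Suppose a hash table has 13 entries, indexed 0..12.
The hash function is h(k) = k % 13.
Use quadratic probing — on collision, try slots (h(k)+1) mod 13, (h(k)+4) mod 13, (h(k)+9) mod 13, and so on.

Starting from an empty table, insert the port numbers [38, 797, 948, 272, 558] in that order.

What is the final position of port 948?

38 hashes to 12; slot 12 is free => place at 12.
797 hashes to 4; slot 4 is free => place at 4.
948 hashes to 12; 12 taken => place at 0.
272 hashes to 12; 12,0 taken => place at 3.
558 hashes to 12; 12,0,3 taken => place at 8.
Table: [948, _, _, 272, 797, _, _, _, 558, _, _, _, 38]

0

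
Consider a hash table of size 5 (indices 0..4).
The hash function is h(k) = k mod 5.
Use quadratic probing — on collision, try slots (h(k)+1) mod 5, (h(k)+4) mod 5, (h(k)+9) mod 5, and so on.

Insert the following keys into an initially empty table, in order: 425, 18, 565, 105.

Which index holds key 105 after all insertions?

4

Insert 425: h=0, slot 0 empty -> index 0.
Insert 18: h=3, slot 3 empty -> index 3.
Insert 565: h=0, slot 0 occupied -> index 1.
Insert 105: h=0, slots 0,1 occupied -> index 4.
Table: [425, 565, _, 18, 105]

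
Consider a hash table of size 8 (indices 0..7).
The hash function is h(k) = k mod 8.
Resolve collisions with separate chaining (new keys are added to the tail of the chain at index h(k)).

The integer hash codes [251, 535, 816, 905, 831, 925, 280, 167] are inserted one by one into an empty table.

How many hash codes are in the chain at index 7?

3

Insert 251: h=3, bucket 3 empty → new chain.
Insert 535: h=7, bucket 7 empty → new chain.
Insert 816: h=0, bucket 0 empty → new chain.
Insert 905: h=1, bucket 1 empty → new chain.
Insert 831: h=7, bucket 7 nonempty → append to chain.
Insert 925: h=5, bucket 5 empty → new chain.
Insert 280: h=0, bucket 0 nonempty → append to chain.
Insert 167: h=7, bucket 7 nonempty → append to chain.
Final buckets:
0: 816 -> 280
1: 905
2: —
3: 251
4: —
5: 925
6: —
7: 535 -> 831 -> 167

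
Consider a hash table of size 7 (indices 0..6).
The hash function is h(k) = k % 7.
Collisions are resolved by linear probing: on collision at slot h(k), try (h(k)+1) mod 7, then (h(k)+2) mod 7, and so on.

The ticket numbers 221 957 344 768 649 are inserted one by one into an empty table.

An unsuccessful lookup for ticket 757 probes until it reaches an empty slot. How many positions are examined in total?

2

Insert 221: h=4, slot 4 empty => index 4.
Insert 957: h=5, slot 5 empty => index 5.
Insert 344: h=1, slot 1 empty => index 1.
Insert 768: h=5, slot 5 occupied => index 6.
Insert 649: h=5, slots 5,6 occupied => index 0.
Table: [649, 344, —, —, 221, 957, 768]
Lookup 757: h=1, probe 1,2 → slot 2 empty, not found.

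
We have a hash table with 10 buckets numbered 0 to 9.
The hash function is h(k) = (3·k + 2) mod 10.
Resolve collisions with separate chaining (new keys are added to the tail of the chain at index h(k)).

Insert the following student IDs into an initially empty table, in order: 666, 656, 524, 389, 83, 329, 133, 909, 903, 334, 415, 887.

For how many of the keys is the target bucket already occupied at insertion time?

666 -> bucket 0
656 -> bucket 0 (collision)
524 -> bucket 4
389 -> bucket 9
83 -> bucket 1
329 -> bucket 9 (collision)
133 -> bucket 1 (collision)
909 -> bucket 9 (collision)
903 -> bucket 1 (collision)
334 -> bucket 4 (collision)
415 -> bucket 7
887 -> bucket 3
Final buckets:
0: 666 -> 656
1: 83 -> 133 -> 903
2: ∅
3: 887
4: 524 -> 334
5: ∅
6: ∅
7: 415
8: ∅
9: 389 -> 329 -> 909

6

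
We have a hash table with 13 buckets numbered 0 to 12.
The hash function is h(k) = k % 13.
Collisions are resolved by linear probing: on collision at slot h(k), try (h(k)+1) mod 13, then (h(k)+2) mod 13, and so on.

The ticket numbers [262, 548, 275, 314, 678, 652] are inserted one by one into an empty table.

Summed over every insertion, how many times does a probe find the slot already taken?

15

262 hashes to 2; slot 2 is free -> place at 2.
548 hashes to 2; 2 taken -> place at 3.
275 hashes to 2; 2,3 taken -> place at 4.
314 hashes to 2; 2,3,4 taken -> place at 5.
678 hashes to 2; 2,3,4,5 taken -> place at 6.
652 hashes to 2; 2,3,4,5,6 taken -> place at 7.
Table: [., ., 262, 548, 275, 314, 678, 652, ., ., ., ., .]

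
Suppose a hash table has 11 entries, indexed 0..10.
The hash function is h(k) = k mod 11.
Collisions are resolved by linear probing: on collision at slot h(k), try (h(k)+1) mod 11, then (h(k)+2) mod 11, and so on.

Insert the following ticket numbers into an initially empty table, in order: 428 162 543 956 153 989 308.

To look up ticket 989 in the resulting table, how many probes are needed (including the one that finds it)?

428 hashes to 10; slot 10 is free -> place at 10.
162 hashes to 8; slot 8 is free -> place at 8.
543 hashes to 4; slot 4 is free -> place at 4.
956 hashes to 10; 10 taken -> place at 0.
153 hashes to 10; 10,0 taken -> place at 1.
989 hashes to 10; 10,0,1 taken -> place at 2.
308 hashes to 0; 0,1,2 taken -> place at 3.
Table: [956, 153, 989, 308, 543, _, _, _, 162, _, 428]
Lookup 989: h=10, probe 10,0,1,2 → found at 2.

4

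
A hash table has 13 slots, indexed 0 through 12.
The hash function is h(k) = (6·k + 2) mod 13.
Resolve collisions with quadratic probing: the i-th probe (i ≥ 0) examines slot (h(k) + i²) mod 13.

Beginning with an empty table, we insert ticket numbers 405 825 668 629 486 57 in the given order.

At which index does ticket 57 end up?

405 hashes to 1; slot 1 is free => place at 1.
825 hashes to 12; slot 12 is free => place at 12.
668 hashes to 6; slot 6 is free => place at 6.
629 hashes to 6; 6 taken => place at 7.
486 hashes to 6; 6,7 taken => place at 10.
57 hashes to 6; 6,7,10 taken => place at 2.
Table: [-, 405, 57, -, -, -, 668, 629, -, -, 486, -, 825]

2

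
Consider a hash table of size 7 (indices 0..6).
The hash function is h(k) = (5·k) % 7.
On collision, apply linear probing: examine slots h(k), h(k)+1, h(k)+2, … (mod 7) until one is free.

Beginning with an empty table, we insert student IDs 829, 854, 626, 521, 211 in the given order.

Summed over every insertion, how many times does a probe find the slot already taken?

829 hashes to 1; slot 1 is free -> place at 1.
854 hashes to 0; slot 0 is free -> place at 0.
626 hashes to 1; 1 taken -> place at 2.
521 hashes to 1; 1,2 taken -> place at 3.
211 hashes to 5; slot 5 is free -> place at 5.
Table: [854, 829, 626, 521, _, 211, _]

3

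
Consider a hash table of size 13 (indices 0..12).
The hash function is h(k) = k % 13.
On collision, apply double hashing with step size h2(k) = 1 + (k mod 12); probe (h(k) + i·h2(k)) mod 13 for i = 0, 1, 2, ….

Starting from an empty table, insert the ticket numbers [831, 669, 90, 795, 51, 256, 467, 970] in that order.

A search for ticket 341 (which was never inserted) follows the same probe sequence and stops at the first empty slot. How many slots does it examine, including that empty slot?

5

Insert 831: h=12, slot 12 empty => index 12.
Insert 669: h=6, slot 6 empty => index 6.
Insert 90: h=12, h2=7, slots 12,6 occupied => index 0.
Insert 795: h=2, slot 2 empty => index 2.
Insert 51: h=12, h2=4, slot 12 occupied => index 3.
Insert 256: h=9, slot 9 empty => index 9.
Insert 467: h=12, h2=12, slot 12 occupied => index 11.
Insert 970: h=8, slot 8 empty => index 8.
Table: [90, ., 795, 51, ., ., 669, ., 970, 256, ., 467, 831]
Lookup 341: h=3, h2=6, probe 3,9,2,8,1 → slot 1 empty, not found.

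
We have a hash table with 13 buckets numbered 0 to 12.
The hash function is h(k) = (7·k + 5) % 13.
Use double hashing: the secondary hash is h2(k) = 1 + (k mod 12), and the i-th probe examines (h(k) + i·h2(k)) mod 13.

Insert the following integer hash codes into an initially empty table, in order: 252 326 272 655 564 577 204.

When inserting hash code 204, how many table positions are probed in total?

2

252 hashes to 1; slot 1 is free -> place at 1.
326 hashes to 12; slot 12 is free -> place at 12.
272 hashes to 11; slot 11 is free -> place at 11.
655 hashes to 1, h2=8; 1 taken -> place at 9.
564 hashes to 1, h2=1; 1 taken -> place at 2.
577 hashes to 1, h2=2; 1 taken -> place at 3.
204 hashes to 3, h2=1; 3 taken -> place at 4.
Table: [-, 252, 564, 577, 204, -, -, -, -, 655, -, 272, 326]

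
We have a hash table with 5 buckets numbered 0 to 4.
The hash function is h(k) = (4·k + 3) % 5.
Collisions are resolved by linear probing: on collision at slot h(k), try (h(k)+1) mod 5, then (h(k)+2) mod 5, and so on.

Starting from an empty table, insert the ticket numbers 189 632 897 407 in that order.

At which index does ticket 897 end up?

2

Insert 189: h=4, slot 4 empty -> index 4.
Insert 632: h=1, slot 1 empty -> index 1.
Insert 897: h=1, slot 1 occupied -> index 2.
Insert 407: h=1, slots 1,2 occupied -> index 3.
Table: [∅, 632, 897, 407, 189]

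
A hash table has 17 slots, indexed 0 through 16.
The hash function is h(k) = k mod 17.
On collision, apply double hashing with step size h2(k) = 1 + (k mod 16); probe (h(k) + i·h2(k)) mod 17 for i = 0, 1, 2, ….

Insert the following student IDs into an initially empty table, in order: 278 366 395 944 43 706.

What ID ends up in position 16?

43

278: h=6 => slot 6
366: h=9 => slot 9
395: h=4 => slot 4
944: h=9, h2=1, probe 9,10 => slot 10
43: h=9, h2=12, probe 9,4,16 => slot 16
706: h=9, h2=3, probe 9,12 => slot 12
Table: [_, _, _, _, 395, _, 278, _, _, 366, 944, _, 706, _, _, _, 43]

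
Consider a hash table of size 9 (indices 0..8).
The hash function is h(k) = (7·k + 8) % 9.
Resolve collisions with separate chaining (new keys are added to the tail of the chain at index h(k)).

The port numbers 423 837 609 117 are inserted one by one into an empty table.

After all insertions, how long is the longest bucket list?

423 → bucket 8
837 → bucket 8 (collision)
609 → bucket 5
117 → bucket 8 (collision)
Final buckets:
0: -
1: -
2: -
3: -
4: -
5: 609
6: -
7: -
8: 423 -> 837 -> 117

3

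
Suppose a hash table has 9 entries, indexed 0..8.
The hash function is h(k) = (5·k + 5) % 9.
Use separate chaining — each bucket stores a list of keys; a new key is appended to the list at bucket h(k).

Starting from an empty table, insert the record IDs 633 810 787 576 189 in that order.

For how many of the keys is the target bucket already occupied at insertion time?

2

Insert 633: h=2, bucket 2 empty -> new chain.
Insert 810: h=5, bucket 5 empty -> new chain.
Insert 787: h=7, bucket 7 empty -> new chain.
Insert 576: h=5, bucket 5 nonempty -> append to chain.
Insert 189: h=5, bucket 5 nonempty -> append to chain.
Final buckets:
0: _
1: _
2: 633
3: _
4: _
5: 810 -> 576 -> 189
6: _
7: 787
8: _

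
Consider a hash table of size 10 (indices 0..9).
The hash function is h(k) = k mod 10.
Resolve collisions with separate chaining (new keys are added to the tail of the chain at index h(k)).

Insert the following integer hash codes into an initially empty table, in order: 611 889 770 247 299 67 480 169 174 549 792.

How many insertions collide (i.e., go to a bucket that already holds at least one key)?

5

Insert 611: h=1, bucket 1 empty → new chain.
Insert 889: h=9, bucket 9 empty → new chain.
Insert 770: h=0, bucket 0 empty → new chain.
Insert 247: h=7, bucket 7 empty → new chain.
Insert 299: h=9, bucket 9 nonempty → append to chain.
Insert 67: h=7, bucket 7 nonempty → append to chain.
Insert 480: h=0, bucket 0 nonempty → append to chain.
Insert 169: h=9, bucket 9 nonempty → append to chain.
Insert 174: h=4, bucket 4 empty → new chain.
Insert 549: h=9, bucket 9 nonempty → append to chain.
Insert 792: h=2, bucket 2 empty → new chain.
Final buckets:
0: 770 -> 480
1: 611
2: 792
3: ∅
4: 174
5: ∅
6: ∅
7: 247 -> 67
8: ∅
9: 889 -> 299 -> 169 -> 549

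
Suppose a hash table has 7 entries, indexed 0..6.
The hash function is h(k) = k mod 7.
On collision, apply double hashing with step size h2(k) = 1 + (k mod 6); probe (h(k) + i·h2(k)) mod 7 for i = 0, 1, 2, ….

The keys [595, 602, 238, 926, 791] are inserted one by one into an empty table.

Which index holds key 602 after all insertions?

3

595: h=0 → slot 0
602: h=0, h2=3, probe 0,3 → slot 3
238: h=0, h2=5, probe 0,5 → slot 5
926: h=2 → slot 2
791: h=0, h2=6, probe 0,6 → slot 6
Table: [595, ., 926, 602, ., 238, 791]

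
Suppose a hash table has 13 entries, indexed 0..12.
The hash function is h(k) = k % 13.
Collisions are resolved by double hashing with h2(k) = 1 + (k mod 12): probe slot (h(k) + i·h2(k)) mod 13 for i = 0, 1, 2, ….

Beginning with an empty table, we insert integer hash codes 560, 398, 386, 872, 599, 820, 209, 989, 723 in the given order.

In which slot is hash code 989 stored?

12

Insert 560: h=1, slot 1 empty => index 1.
Insert 398: h=8, slot 8 empty => index 8.
Insert 386: h=9, slot 9 empty => index 9.
Insert 872: h=1, h2=9, slot 1 occupied => index 10.
Insert 599: h=1, h2=12, slot 1 occupied => index 0.
Insert 820: h=1, h2=5, slot 1 occupied => index 6.
Insert 209: h=1, h2=6, slot 1 occupied => index 7.
Insert 989: h=1, h2=6, slots 1,7,0,6 occupied => index 12.
Insert 723: h=8, h2=4, slots 8,12 occupied => index 3.
Table: [599, 560, ., 723, ., ., 820, 209, 398, 386, 872, ., 989]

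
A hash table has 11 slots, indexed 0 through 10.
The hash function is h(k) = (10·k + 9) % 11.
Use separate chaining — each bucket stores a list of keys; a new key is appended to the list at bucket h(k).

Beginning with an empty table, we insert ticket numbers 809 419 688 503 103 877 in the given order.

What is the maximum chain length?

809 → bucket 3
419 → bucket 8
688 → bucket 3 (collision)
503 → bucket 1
103 → bucket 5
877 → bucket 1 (collision)
Final buckets:
0: -
1: 503 -> 877
2: -
3: 809 -> 688
4: -
5: 103
6: -
7: -
8: 419
9: -
10: -

2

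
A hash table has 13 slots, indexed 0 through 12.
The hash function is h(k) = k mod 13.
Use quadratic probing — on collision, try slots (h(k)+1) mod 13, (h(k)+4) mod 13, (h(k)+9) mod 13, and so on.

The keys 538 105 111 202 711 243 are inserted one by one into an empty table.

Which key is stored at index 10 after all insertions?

243

538: h=5 -> slot 5
105: h=1 -> slot 1
111: h=7 -> slot 7
202: h=7, probe 7,8 -> slot 8
711: h=9 -> slot 9
243: h=9, probe 9,10 -> slot 10
Table: [∅, 105, ∅, ∅, ∅, 538, ∅, 111, 202, 711, 243, ∅, ∅]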